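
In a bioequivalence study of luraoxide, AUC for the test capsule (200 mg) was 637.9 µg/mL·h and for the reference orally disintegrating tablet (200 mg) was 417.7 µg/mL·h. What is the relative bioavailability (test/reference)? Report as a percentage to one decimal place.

F_rel = 152.7%

F_rel = (AUC_test/D_test) / (AUC_ref/D_ref)
      = (637.9/200) / (417.7/200)
      = 3.1895 / 2.0885 = 1.5272 = 152.72%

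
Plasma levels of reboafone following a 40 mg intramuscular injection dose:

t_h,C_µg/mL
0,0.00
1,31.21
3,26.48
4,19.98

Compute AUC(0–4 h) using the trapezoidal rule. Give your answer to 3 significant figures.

Trapezoidal AUC_0→4:
  [0→1]: (0.00+31.21)/2 × 1 = 15.605
  [1→3]: (31.21+26.48)/2 × 2 = 57.69
  [3→4]: (26.48+19.98)/2 × 1 = 23.23
  Sum = 96.525 µg/mL·h

AUC = 96.5 µg/mL·h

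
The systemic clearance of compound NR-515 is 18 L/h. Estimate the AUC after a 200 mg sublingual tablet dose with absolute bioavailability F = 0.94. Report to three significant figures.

AUC_0→∞ = F × Dose / CL
        = 0.94 × 200 / 18 = 10.4444 mg/L·h

AUC = 10.4 mg/L·h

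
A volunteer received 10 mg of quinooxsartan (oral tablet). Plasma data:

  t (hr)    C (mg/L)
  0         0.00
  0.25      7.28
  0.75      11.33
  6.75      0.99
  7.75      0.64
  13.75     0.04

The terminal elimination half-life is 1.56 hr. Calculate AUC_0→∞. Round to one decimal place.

AUC = 45.5 mg/L·hr

Trapezoidal AUC_0→13.75:
  [0→0.25]: (0.00+7.28)/2 × 0.25 = 0.91
  [0.25→0.75]: (7.28+11.33)/2 × 0.5 = 4.6525
  [0.75→6.75]: (11.33+0.99)/2 × 6 = 36.96
  [6.75→7.75]: (0.99+0.64)/2 × 1 = 0.815
  [7.75→13.75]: (0.64+0.04)/2 × 6 = 2.04
  Sum = 45.3775 mg/L·hr
k_e = ln2 / t½ = 0.693147 / 1.56 = 0.4443 hr^-1
Extrapolated tail: C_last / k_e = 0.04 / 0.4443 = 0.090
AUC_0→∞ = 45.3775 + 0.090 = 45.4675 mg/L·hr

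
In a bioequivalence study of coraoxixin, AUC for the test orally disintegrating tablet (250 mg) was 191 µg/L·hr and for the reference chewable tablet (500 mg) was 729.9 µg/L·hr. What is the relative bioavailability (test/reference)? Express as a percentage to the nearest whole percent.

F_rel = 52%

F_rel = (AUC_test/D_test) / (AUC_ref/D_ref)
      = (191/250) / (729.9/500)
      = 0.764 / 1.4598 = 0.5234 = 52.34%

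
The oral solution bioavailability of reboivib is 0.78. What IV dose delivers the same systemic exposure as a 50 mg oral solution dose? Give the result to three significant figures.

D_iv = 39.0 mg

Systemic exposure from an extravascular dose = F × D_ev, so the equivalent IV dose is F × D_ev.
D_iv = F × D_ev = 0.78 × 50 = 39 mg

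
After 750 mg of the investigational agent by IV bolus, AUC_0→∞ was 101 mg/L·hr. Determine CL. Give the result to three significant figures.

CL = 7.43 L/hr

CL = Dose_iv / AUC_0→∞
   = 750 / 101 = 7.42574 L/hr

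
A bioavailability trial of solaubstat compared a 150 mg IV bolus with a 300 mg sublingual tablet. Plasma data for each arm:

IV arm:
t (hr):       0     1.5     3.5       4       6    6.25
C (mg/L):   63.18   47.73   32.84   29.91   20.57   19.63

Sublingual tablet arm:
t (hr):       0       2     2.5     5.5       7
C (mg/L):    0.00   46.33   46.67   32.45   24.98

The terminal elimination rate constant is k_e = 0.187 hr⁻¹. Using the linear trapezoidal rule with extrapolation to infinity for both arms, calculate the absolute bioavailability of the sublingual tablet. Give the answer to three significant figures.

Trapezoidal AUC_0→6.25 (IV):
  [0→1.5]: (63.18+47.73)/2 × 1.5 = 83.1825
  [1.5→3.5]: (47.73+32.84)/2 × 2 = 80.57
  [3.5→4]: (32.84+29.91)/2 × 0.5 = 15.6875
  [4→6]: (29.91+20.57)/2 × 2 = 50.48
  [6→6.25]: (20.57+19.63)/2 × 0.25 = 5.025
  Sum = 234.945 mg/L·hr
IV tail: 19.63/0.187 = 104.973; AUC_iv,0→∞ = 234.945 + 104.973 = 339.918 mg/L·hr
Trapezoidal AUC_0→7 (sublingual tablet):
  [0→2]: (0.00+46.33)/2 × 2 = 46.33
  [2→2.5]: (46.33+46.67)/2 × 0.5 = 23.25
  [2.5→5.5]: (46.67+32.45)/2 × 3 = 118.68
  [5.5→7]: (32.45+24.98)/2 × 1.5 = 43.0725
  Sum = 231.3325 mg/L·hr
sublingual tablet tail: 24.98/0.187 = 133.583; AUC_ev,0→∞ = 231.3325 + 133.583 = 364.9155 mg/L·hr
F = (AUC_ev/D_ev)/(AUC_iv/D_iv) = (364.9155/300)/(339.918/150) = 1.216385/2.26612 = 0.5368

F = 0.537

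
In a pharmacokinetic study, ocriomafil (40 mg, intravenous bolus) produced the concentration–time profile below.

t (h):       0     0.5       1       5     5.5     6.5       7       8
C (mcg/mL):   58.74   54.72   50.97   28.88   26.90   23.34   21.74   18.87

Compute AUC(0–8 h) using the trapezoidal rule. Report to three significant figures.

AUC = 285 mcg/mL·h

Trapezoidal AUC_0→8:
  [0→0.5]: (58.74+54.72)/2 × 0.5 = 28.365
  [0.5→1]: (54.72+50.97)/2 × 0.5 = 26.4225
  [1→5]: (50.97+28.88)/2 × 4 = 159.7
  [5→5.5]: (28.88+26.90)/2 × 0.5 = 13.945
  [5.5→6.5]: (26.90+23.34)/2 × 1 = 25.12
  [6.5→7]: (23.34+21.74)/2 × 0.5 = 11.27
  [7→8]: (21.74+18.87)/2 × 1 = 20.305
  Sum = 285.1275 mcg/mL·h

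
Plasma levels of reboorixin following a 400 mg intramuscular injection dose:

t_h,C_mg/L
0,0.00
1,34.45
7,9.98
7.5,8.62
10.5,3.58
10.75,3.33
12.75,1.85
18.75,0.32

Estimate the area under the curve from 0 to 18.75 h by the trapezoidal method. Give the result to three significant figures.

Trapezoidal AUC_0→18.75:
  [0→1]: (0.00+34.45)/2 × 1 = 17.225
  [1→7]: (34.45+9.98)/2 × 6 = 133.29
  [7→7.5]: (9.98+8.62)/2 × 0.5 = 4.65
  [7.5→10.5]: (8.62+3.58)/2 × 3 = 18.3
  [10.5→10.75]: (3.58+3.33)/2 × 0.25 = 0.86375
  [10.75→12.75]: (3.33+1.85)/2 × 2 = 5.18
  [12.75→18.75]: (1.85+0.32)/2 × 6 = 6.51
  Sum = 186.01875 mg/L·h

AUC = 186 mg/L·h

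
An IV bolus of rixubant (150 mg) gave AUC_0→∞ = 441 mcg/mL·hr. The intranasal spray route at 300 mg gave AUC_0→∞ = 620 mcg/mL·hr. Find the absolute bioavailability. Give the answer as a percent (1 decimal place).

F = 70.3%

F = (AUC_ev / D_ev) / (AUC_iv / D_iv)
  = (620/300) / (441/150)
  = 2.06667 / 2.94 = 0.7029
  = 70.29%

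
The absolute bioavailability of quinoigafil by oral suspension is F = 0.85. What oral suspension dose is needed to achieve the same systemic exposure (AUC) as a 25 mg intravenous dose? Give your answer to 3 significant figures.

For equal systemic exposure: F × D_ev = D_iv
D_ev = D_iv / F = 25 / 0.85 = 29.4118 mg

D_oral = 29.4 mg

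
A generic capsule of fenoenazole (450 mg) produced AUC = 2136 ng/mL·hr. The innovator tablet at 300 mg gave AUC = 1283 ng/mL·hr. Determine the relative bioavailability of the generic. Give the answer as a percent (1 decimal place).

F_rel = (AUC_test/D_test) / (AUC_ref/D_ref)
      = (2136/450) / (1283/300)
      = 4.74667 / 4.27667 = 1.1099 = 110.99%

F_rel = 111.0%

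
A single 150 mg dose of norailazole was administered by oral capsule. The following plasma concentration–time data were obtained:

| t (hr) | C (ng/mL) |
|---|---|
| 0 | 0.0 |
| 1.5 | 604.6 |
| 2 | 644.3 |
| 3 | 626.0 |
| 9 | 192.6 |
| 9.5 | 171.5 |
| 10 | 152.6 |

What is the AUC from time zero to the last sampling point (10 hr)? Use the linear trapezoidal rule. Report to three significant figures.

AUC = 4030 ng/mL·hr

Trapezoidal AUC_0→10:
  [0→1.5]: (0.0+604.6)/2 × 1.5 = 453.45
  [1.5→2]: (604.6+644.3)/2 × 0.5 = 312.225
  [2→3]: (644.3+626.0)/2 × 1 = 635.15
  [3→9]: (626.0+192.6)/2 × 6 = 2455.8
  [9→9.5]: (192.6+171.5)/2 × 0.5 = 91.025
  [9.5→10]: (171.5+152.6)/2 × 0.5 = 81.025
  Sum = 4028.675 ng/mL·hr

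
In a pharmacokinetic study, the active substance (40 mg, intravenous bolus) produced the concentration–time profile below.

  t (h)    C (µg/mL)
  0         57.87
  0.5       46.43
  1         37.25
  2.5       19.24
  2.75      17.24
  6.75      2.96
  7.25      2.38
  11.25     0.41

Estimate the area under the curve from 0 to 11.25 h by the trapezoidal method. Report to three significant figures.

Trapezoidal AUC_0→11.25:
  [0→0.5]: (57.87+46.43)/2 × 0.5 = 26.075
  [0.5→1]: (46.43+37.25)/2 × 0.5 = 20.92
  [1→2.5]: (37.25+19.24)/2 × 1.5 = 42.3675
  [2.5→2.75]: (19.24+17.24)/2 × 0.25 = 4.56
  [2.75→6.75]: (17.24+2.96)/2 × 4 = 40.4
  [6.75→7.25]: (2.96+2.38)/2 × 0.5 = 1.335
  [7.25→11.25]: (2.38+0.41)/2 × 4 = 5.58
  Sum = 141.2375 µg/mL·h

AUC = 141 µg/mL·h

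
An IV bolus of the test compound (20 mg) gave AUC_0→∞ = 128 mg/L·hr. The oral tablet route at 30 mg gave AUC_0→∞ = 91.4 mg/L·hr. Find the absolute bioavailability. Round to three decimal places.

F = (AUC_ev / D_ev) / (AUC_iv / D_iv)
  = (91.4/30) / (128/20)
  = 3.04667 / 6.4 = 0.4760

F = 0.476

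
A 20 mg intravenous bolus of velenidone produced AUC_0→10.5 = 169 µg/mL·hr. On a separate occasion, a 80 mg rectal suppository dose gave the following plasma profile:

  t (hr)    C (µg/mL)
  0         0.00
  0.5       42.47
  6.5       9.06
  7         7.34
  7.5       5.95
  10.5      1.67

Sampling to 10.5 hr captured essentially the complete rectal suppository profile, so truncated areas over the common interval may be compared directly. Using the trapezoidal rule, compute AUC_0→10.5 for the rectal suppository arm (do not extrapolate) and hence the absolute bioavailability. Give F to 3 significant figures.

F = 0.272

Trapezoidal AUC_0→10.5 (rectal suppository):
  [0→0.5]: (0.00+42.47)/2 × 0.5 = 10.6175
  [0.5→6.5]: (42.47+9.06)/2 × 6 = 154.59
  [6.5→7]: (9.06+7.34)/2 × 0.5 = 4.1
  [7→7.5]: (7.34+5.95)/2 × 0.5 = 3.3225
  [7.5→10.5]: (5.95+1.67)/2 × 3 = 11.43
  Sum = 184.06 µg/mL·hr
F = (AUC_ev/D_ev)/(AUC_iv/D_iv) = (184.06/80)/(169/20) = 2.30075/8.45 = 0.2723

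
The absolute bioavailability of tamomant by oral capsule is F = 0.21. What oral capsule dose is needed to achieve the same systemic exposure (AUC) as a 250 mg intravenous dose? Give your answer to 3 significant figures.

For equal systemic exposure: F × D_ev = D_iv
D_ev = D_iv / F = 250 / 0.21 = 1190.48 mg

D_oral = 1190 mg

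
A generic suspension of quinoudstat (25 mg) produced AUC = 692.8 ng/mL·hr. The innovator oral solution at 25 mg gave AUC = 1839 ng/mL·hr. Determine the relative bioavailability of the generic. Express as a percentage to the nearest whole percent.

F_rel = (AUC_test/D_test) / (AUC_ref/D_ref)
      = (692.8/25) / (1839/25)
      = 27.712 / 73.56 = 0.3767 = 37.67%

F_rel = 38%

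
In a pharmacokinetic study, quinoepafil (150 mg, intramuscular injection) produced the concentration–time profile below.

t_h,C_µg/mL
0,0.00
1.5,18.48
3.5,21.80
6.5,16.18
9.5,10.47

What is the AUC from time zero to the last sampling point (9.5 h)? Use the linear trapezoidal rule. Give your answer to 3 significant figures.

AUC = 151 µg/mL·h

Trapezoidal AUC_0→9.5:
  [0→1.5]: (0.00+18.48)/2 × 1.5 = 13.86
  [1.5→3.5]: (18.48+21.80)/2 × 2 = 40.28
  [3.5→6.5]: (21.80+16.18)/2 × 3 = 56.97
  [6.5→9.5]: (16.18+10.47)/2 × 3 = 39.975
  Sum = 151.085 µg/mL·h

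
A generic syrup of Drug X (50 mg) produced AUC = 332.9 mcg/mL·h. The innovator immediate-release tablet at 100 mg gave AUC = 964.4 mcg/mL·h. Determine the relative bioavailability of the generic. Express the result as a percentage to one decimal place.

F_rel = 69.0%

F_rel = (AUC_test/D_test) / (AUC_ref/D_ref)
      = (332.9/50) / (964.4/100)
      = 6.658 / 9.644 = 0.6904 = 69.04%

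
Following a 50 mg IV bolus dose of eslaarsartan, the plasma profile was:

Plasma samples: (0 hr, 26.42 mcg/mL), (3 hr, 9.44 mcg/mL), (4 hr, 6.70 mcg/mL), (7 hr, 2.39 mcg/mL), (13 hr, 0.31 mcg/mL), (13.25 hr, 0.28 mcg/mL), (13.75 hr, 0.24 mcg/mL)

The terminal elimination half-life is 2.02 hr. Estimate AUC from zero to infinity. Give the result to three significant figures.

AUC = 84.5 mcg/mL·hr

Trapezoidal AUC_0→13.75:
  [0→3]: (26.42+9.44)/2 × 3 = 53.79
  [3→4]: (9.44+6.70)/2 × 1 = 8.07
  [4→7]: (6.70+2.39)/2 × 3 = 13.635
  [7→13]: (2.39+0.31)/2 × 6 = 8.1
  [13→13.25]: (0.31+0.28)/2 × 0.25 = 0.07375
  [13.25→13.75]: (0.28+0.24)/2 × 0.5 = 0.13
  Sum = 83.79875 mcg/mL·hr
k_e = ln2 / t½ = 0.693147 / 2.02 = 0.3431 hr^-1
Extrapolated tail: C_last / k_e = 0.24 / 0.3431 = 0.700
AUC_0→∞ = 83.79875 + 0.700 = 84.49875 mcg/mL·hr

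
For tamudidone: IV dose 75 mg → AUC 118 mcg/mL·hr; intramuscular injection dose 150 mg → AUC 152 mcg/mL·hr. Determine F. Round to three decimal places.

F = 0.644

F = (AUC_ev / D_ev) / (AUC_iv / D_iv)
  = (152/150) / (118/75)
  = 1.01333 / 1.57333 = 0.6441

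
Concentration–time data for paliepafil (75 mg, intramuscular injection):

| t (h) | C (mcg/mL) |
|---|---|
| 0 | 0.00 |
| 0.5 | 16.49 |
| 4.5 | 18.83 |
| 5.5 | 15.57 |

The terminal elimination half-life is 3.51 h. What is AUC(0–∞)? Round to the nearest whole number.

AUC = 171 mcg/mL·h

Trapezoidal AUC_0→5.5:
  [0→0.5]: (0.00+16.49)/2 × 0.5 = 4.1225
  [0.5→4.5]: (16.49+18.83)/2 × 4 = 70.64
  [4.5→5.5]: (18.83+15.57)/2 × 1 = 17.2
  Sum = 91.9625 mcg/mL·h
k_e = ln2 / t½ = 0.693147 / 3.51 = 0.1975 h^-1
Extrapolated tail: C_last / k_e = 15.57 / 0.1975 = 78.835
AUC_0→∞ = 91.9625 + 78.835 = 170.7975 mcg/mL·h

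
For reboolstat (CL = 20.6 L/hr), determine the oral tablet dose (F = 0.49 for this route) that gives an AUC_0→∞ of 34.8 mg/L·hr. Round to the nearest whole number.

Dose = CL × AUC_0→∞ / F
     = 20.6 × 34.8 / 0.49 = 1463.02 mg

Dose = 1463 mg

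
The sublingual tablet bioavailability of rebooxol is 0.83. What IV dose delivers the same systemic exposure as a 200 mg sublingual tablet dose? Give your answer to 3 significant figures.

Systemic exposure from an extravascular dose = F × D_ev, so the equivalent IV dose is F × D_ev.
D_iv = F × D_ev = 0.83 × 200 = 166 mg

D_iv = 166 mg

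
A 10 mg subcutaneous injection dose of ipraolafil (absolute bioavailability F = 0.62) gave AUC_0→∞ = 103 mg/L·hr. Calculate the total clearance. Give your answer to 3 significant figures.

CL = F × Dose / AUC_0→∞
   = 0.62 × 10 / 103 = 0.0601942 L/hr

CL = 0.0602 L/hr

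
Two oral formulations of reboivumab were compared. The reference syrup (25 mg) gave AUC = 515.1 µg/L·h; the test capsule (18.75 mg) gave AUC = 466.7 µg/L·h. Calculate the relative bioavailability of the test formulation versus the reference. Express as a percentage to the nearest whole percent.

F_rel = 121%

F_rel = (AUC_test/D_test) / (AUC_ref/D_ref)
      = (466.7/18.75) / (515.1/25)
      = 24.8907 / 20.604 = 1.2081 = 120.81%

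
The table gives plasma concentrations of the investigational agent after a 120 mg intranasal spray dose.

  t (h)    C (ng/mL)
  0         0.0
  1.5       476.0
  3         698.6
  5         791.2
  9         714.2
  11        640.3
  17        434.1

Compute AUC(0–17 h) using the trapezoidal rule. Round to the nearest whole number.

Trapezoidal AUC_0→17:
  [0→1.5]: (0.0+476.0)/2 × 1.5 = 357.0
  [1.5→3]: (476.0+698.6)/2 × 1.5 = 880.95
  [3→5]: (698.6+791.2)/2 × 2 = 1489.8
  [5→9]: (791.2+714.2)/2 × 4 = 3010.8
  [9→11]: (714.2+640.3)/2 × 2 = 1354.5
  [11→17]: (640.3+434.1)/2 × 6 = 3223.2
  Sum = 10316.25 ng/mL·h

AUC = 10316 ng/mL·h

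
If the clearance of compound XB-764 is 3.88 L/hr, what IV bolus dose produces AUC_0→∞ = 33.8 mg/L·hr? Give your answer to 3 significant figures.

Dose = 131 mg

Dose_iv = CL × AUC_0→∞
     = 3.88 × 33.8 = 131.144 mg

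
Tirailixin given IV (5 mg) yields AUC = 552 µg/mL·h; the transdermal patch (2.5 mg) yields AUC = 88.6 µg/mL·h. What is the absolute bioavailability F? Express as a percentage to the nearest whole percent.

F = 32%

F = (AUC_ev / D_ev) / (AUC_iv / D_iv)
  = (88.6/2.5) / (552/5)
  = 35.44 / 110.4 = 0.3210
  = 32.10%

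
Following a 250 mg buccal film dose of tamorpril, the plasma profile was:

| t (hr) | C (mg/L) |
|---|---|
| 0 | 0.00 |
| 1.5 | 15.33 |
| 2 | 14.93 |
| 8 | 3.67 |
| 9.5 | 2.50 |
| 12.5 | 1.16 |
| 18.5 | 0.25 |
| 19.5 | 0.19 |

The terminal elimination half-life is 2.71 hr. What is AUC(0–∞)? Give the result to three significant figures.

Trapezoidal AUC_0→19.5:
  [0→1.5]: (0.00+15.33)/2 × 1.5 = 11.4975
  [1.5→2]: (15.33+14.93)/2 × 0.5 = 7.565
  [2→8]: (14.93+3.67)/2 × 6 = 55.8
  [8→9.5]: (3.67+2.50)/2 × 1.5 = 4.6275
  [9.5→12.5]: (2.50+1.16)/2 × 3 = 5.49
  [12.5→18.5]: (1.16+0.25)/2 × 6 = 4.23
  [18.5→19.5]: (0.25+0.19)/2 × 1 = 0.22
  Sum = 89.43 mg/L·hr
k_e = ln2 / t½ = 0.693147 / 2.71 = 0.2558 hr^-1
Extrapolated tail: C_last / k_e = 0.19 / 0.2558 = 0.743
AUC_0→∞ = 89.43 + 0.743 = 90.173 mg/L·hr

AUC = 90.2 mg/L·hr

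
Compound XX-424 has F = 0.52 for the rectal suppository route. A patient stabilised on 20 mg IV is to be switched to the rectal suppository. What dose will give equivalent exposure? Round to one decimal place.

D_rectal = 38.5 mg

For equal systemic exposure: F × D_ev = D_iv
D_ev = D_iv / F = 20 / 0.52 = 38.4615 mg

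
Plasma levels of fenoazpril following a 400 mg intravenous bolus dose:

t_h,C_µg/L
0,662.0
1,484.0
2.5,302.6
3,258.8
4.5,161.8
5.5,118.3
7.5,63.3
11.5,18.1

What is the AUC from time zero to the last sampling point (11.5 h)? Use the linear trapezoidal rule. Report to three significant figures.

AUC = 2100 µg/L·h

Trapezoidal AUC_0→11.5:
  [0→1]: (662.0+484.0)/2 × 1 = 573.0
  [1→2.5]: (484.0+302.6)/2 × 1.5 = 589.95
  [2.5→3]: (302.6+258.8)/2 × 0.5 = 140.35
  [3→4.5]: (258.8+161.8)/2 × 1.5 = 315.45
  [4.5→5.5]: (161.8+118.3)/2 × 1 = 140.05
  [5.5→7.5]: (118.3+63.3)/2 × 2 = 181.6
  [7.5→11.5]: (63.3+18.1)/2 × 4 = 162.8
  Sum = 2103.2 µg/L·h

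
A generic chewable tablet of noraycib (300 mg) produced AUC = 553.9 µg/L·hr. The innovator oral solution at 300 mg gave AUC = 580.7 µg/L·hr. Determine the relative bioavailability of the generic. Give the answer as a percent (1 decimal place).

F_rel = (AUC_test/D_test) / (AUC_ref/D_ref)
      = (553.9/300) / (580.7/300)
      = 1.84633 / 1.93567 = 0.9538 = 95.38%

F_rel = 95.4%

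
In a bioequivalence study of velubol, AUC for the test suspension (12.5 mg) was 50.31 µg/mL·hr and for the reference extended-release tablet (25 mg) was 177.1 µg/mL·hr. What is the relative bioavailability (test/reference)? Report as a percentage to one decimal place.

F_rel = (AUC_test/D_test) / (AUC_ref/D_ref)
      = (50.31/12.5) / (177.1/25)
      = 4.0248 / 7.084 = 0.5682 = 56.82%

F_rel = 56.8%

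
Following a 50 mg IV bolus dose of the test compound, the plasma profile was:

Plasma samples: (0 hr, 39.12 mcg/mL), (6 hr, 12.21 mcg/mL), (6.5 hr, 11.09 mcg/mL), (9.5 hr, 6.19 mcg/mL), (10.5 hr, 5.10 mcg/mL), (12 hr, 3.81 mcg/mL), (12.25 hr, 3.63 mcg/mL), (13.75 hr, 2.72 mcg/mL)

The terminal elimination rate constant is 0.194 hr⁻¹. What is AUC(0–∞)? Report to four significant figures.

Trapezoidal AUC_0→13.75:
  [0→6]: (39.12+12.21)/2 × 6 = 153.99
  [6→6.5]: (12.21+11.09)/2 × 0.5 = 5.825
  [6.5→9.5]: (11.09+6.19)/2 × 3 = 25.92
  [9.5→10.5]: (6.19+5.10)/2 × 1 = 5.645
  [10.5→12]: (5.10+3.81)/2 × 1.5 = 6.6825
  [12→12.25]: (3.81+3.63)/2 × 0.25 = 0.93
  [12.25→13.75]: (3.63+2.72)/2 × 1.5 = 4.7625
  Sum = 203.755 mcg/mL·hr
Extrapolated tail: C_last / k_e = 2.72 / 0.194 = 14.021
AUC_0→∞ = 203.755 + 14.021 = 217.776 mcg/mL·hr

AUC = 217.8 mcg/mL·hr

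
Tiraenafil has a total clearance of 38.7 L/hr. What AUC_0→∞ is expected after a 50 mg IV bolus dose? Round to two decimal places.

AUC = 1.29 mg/L·hr

AUC_0→∞ = Dose_iv / CL
        = 50 / 38.7 = 1.29199 mg/L·hr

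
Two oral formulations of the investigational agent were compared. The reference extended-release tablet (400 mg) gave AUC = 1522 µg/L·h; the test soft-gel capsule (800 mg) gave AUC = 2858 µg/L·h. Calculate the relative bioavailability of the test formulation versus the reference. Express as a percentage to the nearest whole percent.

F_rel = (AUC_test/D_test) / (AUC_ref/D_ref)
      = (2858/800) / (1522/400)
      = 3.5725 / 3.805 = 0.9389 = 93.89%

F_rel = 94%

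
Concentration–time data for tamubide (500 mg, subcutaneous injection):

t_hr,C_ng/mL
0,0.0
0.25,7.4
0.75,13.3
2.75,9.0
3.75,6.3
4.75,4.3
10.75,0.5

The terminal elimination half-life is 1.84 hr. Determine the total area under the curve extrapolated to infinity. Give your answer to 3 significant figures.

AUC = 57.1 ng/mL·hr

Trapezoidal AUC_0→10.75:
  [0→0.25]: (0.0+7.4)/2 × 0.25 = 0.925
  [0.25→0.75]: (7.4+13.3)/2 × 0.5 = 5.175
  [0.75→2.75]: (13.3+9.0)/2 × 2 = 22.3
  [2.75→3.75]: (9.0+6.3)/2 × 1 = 7.65
  [3.75→4.75]: (6.3+4.3)/2 × 1 = 5.3
  [4.75→10.75]: (4.3+0.5)/2 × 6 = 14.4
  Sum = 55.75 ng/mL·hr
k_e = ln2 / t½ = 0.693147 / 1.84 = 0.3767 hr^-1
Extrapolated tail: C_last / k_e = 0.5 / 0.3767 = 1.327
AUC_0→∞ = 55.75 + 1.327 = 57.077 ng/mL·hr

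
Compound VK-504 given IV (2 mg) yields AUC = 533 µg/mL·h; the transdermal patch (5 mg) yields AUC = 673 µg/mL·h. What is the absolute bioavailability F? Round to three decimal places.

F = (AUC_ev / D_ev) / (AUC_iv / D_iv)
  = (673/5) / (533/2)
  = 134.6 / 266.5 = 0.5051

F = 0.505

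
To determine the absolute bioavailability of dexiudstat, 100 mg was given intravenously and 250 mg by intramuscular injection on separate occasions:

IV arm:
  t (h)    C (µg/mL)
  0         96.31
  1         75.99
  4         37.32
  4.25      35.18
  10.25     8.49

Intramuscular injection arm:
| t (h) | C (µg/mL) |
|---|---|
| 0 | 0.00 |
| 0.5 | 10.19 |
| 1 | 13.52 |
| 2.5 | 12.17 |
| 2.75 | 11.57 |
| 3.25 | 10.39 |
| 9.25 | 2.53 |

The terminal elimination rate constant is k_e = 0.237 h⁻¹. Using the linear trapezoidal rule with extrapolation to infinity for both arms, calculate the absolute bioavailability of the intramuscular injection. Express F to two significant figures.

Trapezoidal AUC_0→10.25 (IV):
  [0→1]: (96.31+75.99)/2 × 1 = 86.15
  [1→4]: (75.99+37.32)/2 × 3 = 169.965
  [4→4.25]: (37.32+35.18)/2 × 0.25 = 9.0625
  [4.25→10.25]: (35.18+8.49)/2 × 6 = 131.01
  Sum = 396.1875 µg/mL·h
IV tail: 8.49/0.237 = 35.823; AUC_iv,0→∞ = 396.1875 + 35.823 = 432.0105 µg/mL·h
Trapezoidal AUC_0→9.25 (intramuscular injection):
  [0→0.5]: (0.00+10.19)/2 × 0.5 = 2.5475
  [0.5→1]: (10.19+13.52)/2 × 0.5 = 5.9275
  [1→2.5]: (13.52+12.17)/2 × 1.5 = 19.2675
  [2.5→2.75]: (12.17+11.57)/2 × 0.25 = 2.9675
  [2.75→3.25]: (11.57+10.39)/2 × 0.5 = 5.49
  [3.25→9.25]: (10.39+2.53)/2 × 6 = 38.76
  Sum = 74.96 µg/mL·h
intramuscular injection tail: 2.53/0.237 = 10.675; AUC_ev,0→∞ = 74.96 + 10.675 = 85.635 µg/mL·h
F = (AUC_ev/D_ev)/(AUC_iv/D_iv) = (85.635/250)/(432.0105/100) = 0.34254/4.320105 = 0.0793

F = 0.079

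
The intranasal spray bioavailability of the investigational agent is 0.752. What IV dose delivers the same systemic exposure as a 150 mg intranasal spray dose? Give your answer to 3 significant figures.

D_iv = 113 mg

Systemic exposure from an extravascular dose = F × D_ev, so the equivalent IV dose is F × D_ev.
D_iv = F × D_ev = 0.752 × 150 = 112.8 mg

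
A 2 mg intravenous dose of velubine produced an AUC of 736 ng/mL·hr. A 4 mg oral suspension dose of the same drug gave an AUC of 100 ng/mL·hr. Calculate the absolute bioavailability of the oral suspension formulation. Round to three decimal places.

F = 0.068

F = (AUC_ev / D_ev) / (AUC_iv / D_iv)
  = (100/4) / (736/2)
  = 25 / 368 = 0.0679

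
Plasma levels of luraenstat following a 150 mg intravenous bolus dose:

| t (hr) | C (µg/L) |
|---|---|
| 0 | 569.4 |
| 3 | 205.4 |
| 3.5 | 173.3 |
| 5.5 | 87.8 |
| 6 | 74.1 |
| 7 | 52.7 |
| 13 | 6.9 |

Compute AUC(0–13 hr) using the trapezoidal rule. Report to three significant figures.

Trapezoidal AUC_0→13:
  [0→3]: (569.4+205.4)/2 × 3 = 1162.2
  [3→3.5]: (205.4+173.3)/2 × 0.5 = 94.675
  [3.5→5.5]: (173.3+87.8)/2 × 2 = 261.1
  [5.5→6]: (87.8+74.1)/2 × 0.5 = 40.475
  [6→7]: (74.1+52.7)/2 × 1 = 63.4
  [7→13]: (52.7+6.9)/2 × 6 = 178.8
  Sum = 1800.65 µg/L·hr

AUC = 1800 µg/L·hr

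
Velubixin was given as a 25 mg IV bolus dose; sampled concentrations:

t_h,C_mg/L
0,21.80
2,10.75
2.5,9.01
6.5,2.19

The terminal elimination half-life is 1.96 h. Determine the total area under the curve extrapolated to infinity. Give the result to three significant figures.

AUC = 66.1 mg/L·h

Trapezoidal AUC_0→6.5:
  [0→2]: (21.80+10.75)/2 × 2 = 32.55
  [2→2.5]: (10.75+9.01)/2 × 0.5 = 4.94
  [2.5→6.5]: (9.01+2.19)/2 × 4 = 22.4
  Sum = 59.89 mg/L·h
k_e = ln2 / t½ = 0.693147 / 1.96 = 0.3536 h^-1
Extrapolated tail: C_last / k_e = 2.19 / 0.3536 = 6.193
AUC_0→∞ = 59.89 + 6.193 = 66.083 mg/L·h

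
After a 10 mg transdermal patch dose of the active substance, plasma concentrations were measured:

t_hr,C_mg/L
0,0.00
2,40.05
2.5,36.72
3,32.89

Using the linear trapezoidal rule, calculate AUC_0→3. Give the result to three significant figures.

Trapezoidal AUC_0→3:
  [0→2]: (0.00+40.05)/2 × 2 = 40.05
  [2→2.5]: (40.05+36.72)/2 × 0.5 = 19.1925
  [2.5→3]: (36.72+32.89)/2 × 0.5 = 17.4025
  Sum = 76.645 mg/L·hr

AUC = 76.6 mg/L·hr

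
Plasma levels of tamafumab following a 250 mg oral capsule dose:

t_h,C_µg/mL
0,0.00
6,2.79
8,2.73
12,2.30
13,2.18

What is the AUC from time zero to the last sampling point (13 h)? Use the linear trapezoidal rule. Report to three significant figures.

Trapezoidal AUC_0→13:
  [0→6]: (0.00+2.79)/2 × 6 = 8.37
  [6→8]: (2.79+2.73)/2 × 2 = 5.52
  [8→12]: (2.73+2.30)/2 × 4 = 10.06
  [12→13]: (2.30+2.18)/2 × 1 = 2.24
  Sum = 26.19 µg/mL·h

AUC = 26.2 µg/mL·h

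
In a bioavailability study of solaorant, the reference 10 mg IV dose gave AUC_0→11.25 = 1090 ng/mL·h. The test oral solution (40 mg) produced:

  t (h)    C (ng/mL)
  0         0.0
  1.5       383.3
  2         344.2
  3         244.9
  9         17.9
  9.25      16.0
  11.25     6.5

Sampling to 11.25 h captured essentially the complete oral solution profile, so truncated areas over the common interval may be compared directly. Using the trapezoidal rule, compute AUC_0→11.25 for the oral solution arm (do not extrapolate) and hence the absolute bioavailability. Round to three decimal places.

Trapezoidal AUC_0→11.25 (oral solution):
  [0→1.5]: (0.0+383.3)/2 × 1.5 = 287.475
  [1.5→2]: (383.3+344.2)/2 × 0.5 = 181.875
  [2→3]: (344.2+244.9)/2 × 1 = 294.55
  [3→9]: (244.9+17.9)/2 × 6 = 788.4
  [9→9.25]: (17.9+16.0)/2 × 0.25 = 4.2375
  [9.25→11.25]: (16.0+6.5)/2 × 2 = 22.5
  Sum = 1579.0375 ng/mL·h
F = (AUC_ev/D_ev)/(AUC_iv/D_iv) = (1579.0375/40)/(1090/10) = 39.4759/109 = 0.3622

F = 0.362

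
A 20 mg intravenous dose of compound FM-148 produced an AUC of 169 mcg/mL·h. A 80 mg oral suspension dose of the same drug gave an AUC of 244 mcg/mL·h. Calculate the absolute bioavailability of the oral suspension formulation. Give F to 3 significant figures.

F = 0.361

F = (AUC_ev / D_ev) / (AUC_iv / D_iv)
  = (244/80) / (169/20)
  = 3.05 / 8.45 = 0.3609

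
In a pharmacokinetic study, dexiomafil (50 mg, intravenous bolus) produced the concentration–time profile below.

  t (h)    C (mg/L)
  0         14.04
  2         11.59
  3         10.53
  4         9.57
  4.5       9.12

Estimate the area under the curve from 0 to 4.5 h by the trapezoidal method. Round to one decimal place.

AUC = 51.4 mg/L·h

Trapezoidal AUC_0→4.5:
  [0→2]: (14.04+11.59)/2 × 2 = 25.63
  [2→3]: (11.59+10.53)/2 × 1 = 11.06
  [3→4]: (10.53+9.57)/2 × 1 = 10.05
  [4→4.5]: (9.57+9.12)/2 × 0.5 = 4.6725
  Sum = 51.4125 mg/L·h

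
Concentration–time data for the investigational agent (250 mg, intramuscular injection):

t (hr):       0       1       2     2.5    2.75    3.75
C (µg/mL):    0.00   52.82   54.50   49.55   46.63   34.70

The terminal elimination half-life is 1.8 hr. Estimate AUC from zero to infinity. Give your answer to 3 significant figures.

Trapezoidal AUC_0→3.75:
  [0→1]: (0.00+52.82)/2 × 1 = 26.41
  [1→2]: (52.82+54.50)/2 × 1 = 53.66
  [2→2.5]: (54.50+49.55)/2 × 0.5 = 26.0125
  [2.5→2.75]: (49.55+46.63)/2 × 0.25 = 12.0225
  [2.75→3.75]: (46.63+34.70)/2 × 1 = 40.665
  Sum = 158.77 µg/mL·hr
k_e = ln2 / t½ = 0.693147 / 1.8 = 0.3851 hr^-1
Extrapolated tail: C_last / k_e = 34.70 / 0.3851 = 90.106
AUC_0→∞ = 158.77 + 90.106 = 248.876 µg/mL·hr

AUC = 249 µg/mL·hr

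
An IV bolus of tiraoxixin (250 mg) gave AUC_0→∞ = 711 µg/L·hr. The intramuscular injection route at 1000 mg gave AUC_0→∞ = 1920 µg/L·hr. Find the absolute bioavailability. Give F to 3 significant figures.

F = 0.675

F = (AUC_ev / D_ev) / (AUC_iv / D_iv)
  = (1920/1000) / (711/250)
  = 1.92 / 2.844 = 0.6751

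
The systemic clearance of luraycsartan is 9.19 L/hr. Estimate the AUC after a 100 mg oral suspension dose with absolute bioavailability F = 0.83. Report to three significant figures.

AUC = 9.03 mg/L·hr

AUC_0→∞ = F × Dose / CL
        = 0.83 × 100 / 9.19 = 9.03156 mg/L·hr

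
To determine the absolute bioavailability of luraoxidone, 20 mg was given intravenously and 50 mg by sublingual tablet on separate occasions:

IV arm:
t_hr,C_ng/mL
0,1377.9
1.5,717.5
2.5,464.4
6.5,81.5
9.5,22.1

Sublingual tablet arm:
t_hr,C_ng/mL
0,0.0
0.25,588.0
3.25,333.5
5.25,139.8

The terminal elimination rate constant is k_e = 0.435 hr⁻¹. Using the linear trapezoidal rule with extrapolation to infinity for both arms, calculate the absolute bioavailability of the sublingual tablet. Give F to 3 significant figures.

Trapezoidal AUC_0→9.5 (IV):
  [0→1.5]: (1377.9+717.5)/2 × 1.5 = 1571.55
  [1.5→2.5]: (717.5+464.4)/2 × 1 = 590.95
  [2.5→6.5]: (464.4+81.5)/2 × 4 = 1091.8
  [6.5→9.5]: (81.5+22.1)/2 × 3 = 155.4
  Sum = 3409.7 ng/mL·hr
IV tail: 22.1/0.435 = 50.805; AUC_iv,0→∞ = 3409.7 + 50.805 = 3460.505 ng/mL·hr
Trapezoidal AUC_0→5.25 (sublingual tablet):
  [0→0.25]: (0.0+588.0)/2 × 0.25 = 73.5
  [0.25→3.25]: (588.0+333.5)/2 × 3 = 1382.25
  [3.25→5.25]: (333.5+139.8)/2 × 2 = 473.3
  Sum = 1929.05 ng/mL·hr
sublingual tablet tail: 139.8/0.435 = 321.379; AUC_ev,0→∞ = 1929.05 + 321.379 = 2250.429 ng/mL·hr
F = (AUC_ev/D_ev)/(AUC_iv/D_iv) = (2250.429/50)/(3460.505/20) = 45.00858/173.02525 = 0.2601

F = 0.260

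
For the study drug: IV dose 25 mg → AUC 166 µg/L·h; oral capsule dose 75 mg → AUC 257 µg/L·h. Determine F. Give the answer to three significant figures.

F = (AUC_ev / D_ev) / (AUC_iv / D_iv)
  = (257/75) / (166/25)
  = 3.42667 / 6.64 = 0.5161

F = 0.516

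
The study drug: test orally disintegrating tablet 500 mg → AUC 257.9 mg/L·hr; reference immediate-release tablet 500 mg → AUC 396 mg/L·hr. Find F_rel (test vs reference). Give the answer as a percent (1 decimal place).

F_rel = 65.1%

F_rel = (AUC_test/D_test) / (AUC_ref/D_ref)
      = (257.9/500) / (396/500)
      = 0.5158 / 0.792 = 0.6513 = 65.13%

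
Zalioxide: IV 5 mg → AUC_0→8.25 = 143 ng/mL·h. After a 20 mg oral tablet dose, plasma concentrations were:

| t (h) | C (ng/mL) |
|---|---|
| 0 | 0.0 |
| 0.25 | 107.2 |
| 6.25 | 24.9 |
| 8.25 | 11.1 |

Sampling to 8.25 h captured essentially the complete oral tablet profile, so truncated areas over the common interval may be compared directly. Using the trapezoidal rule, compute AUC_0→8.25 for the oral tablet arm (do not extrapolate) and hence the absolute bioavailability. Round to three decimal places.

F = 0.779

Trapezoidal AUC_0→8.25 (oral tablet):
  [0→0.25]: (0.0+107.2)/2 × 0.25 = 13.4
  [0.25→6.25]: (107.2+24.9)/2 × 6 = 396.3
  [6.25→8.25]: (24.9+11.1)/2 × 2 = 36.0
  Sum = 445.7 ng/mL·h
F = (AUC_ev/D_ev)/(AUC_iv/D_iv) = (445.7/20)/(143/5) = 22.285/28.6 = 0.7792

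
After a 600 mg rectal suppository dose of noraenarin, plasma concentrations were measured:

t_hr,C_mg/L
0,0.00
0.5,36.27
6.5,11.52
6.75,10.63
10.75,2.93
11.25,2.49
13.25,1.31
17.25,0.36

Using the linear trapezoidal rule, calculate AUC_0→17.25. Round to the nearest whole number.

Trapezoidal AUC_0→17.25:
  [0→0.5]: (0.00+36.27)/2 × 0.5 = 9.0675
  [0.5→6.5]: (36.27+11.52)/2 × 6 = 143.37
  [6.5→6.75]: (11.52+10.63)/2 × 0.25 = 2.76875
  [6.75→10.75]: (10.63+2.93)/2 × 4 = 27.12
  [10.75→11.25]: (2.93+2.49)/2 × 0.5 = 1.355
  [11.25→13.25]: (2.49+1.31)/2 × 2 = 3.8
  [13.25→17.25]: (1.31+0.36)/2 × 4 = 3.34
  Sum = 190.82125 mg/L·hr

AUC = 191 mg/L·hr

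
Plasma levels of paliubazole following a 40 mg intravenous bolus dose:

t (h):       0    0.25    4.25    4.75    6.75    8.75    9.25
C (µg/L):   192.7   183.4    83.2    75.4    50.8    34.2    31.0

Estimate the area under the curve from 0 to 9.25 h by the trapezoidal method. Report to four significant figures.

AUC = 847.4 µg/L·h

Trapezoidal AUC_0→9.25:
  [0→0.25]: (192.7+183.4)/2 × 0.25 = 47.0125
  [0.25→4.25]: (183.4+83.2)/2 × 4 = 533.2
  [4.25→4.75]: (83.2+75.4)/2 × 0.5 = 39.65
  [4.75→6.75]: (75.4+50.8)/2 × 2 = 126.2
  [6.75→8.75]: (50.8+34.2)/2 × 2 = 85.0
  [8.75→9.25]: (34.2+31.0)/2 × 0.5 = 16.3
  Sum = 847.3625 µg/L·h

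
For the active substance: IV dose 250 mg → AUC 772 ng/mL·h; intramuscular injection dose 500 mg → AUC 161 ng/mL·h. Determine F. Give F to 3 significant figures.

F = 0.104

F = (AUC_ev / D_ev) / (AUC_iv / D_iv)
  = (161/500) / (772/250)
  = 0.322 / 3.088 = 0.1043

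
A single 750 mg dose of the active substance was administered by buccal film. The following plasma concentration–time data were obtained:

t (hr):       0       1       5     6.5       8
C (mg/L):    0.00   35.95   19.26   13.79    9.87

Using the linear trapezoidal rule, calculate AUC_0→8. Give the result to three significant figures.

AUC = 171 mg/L·hr

Trapezoidal AUC_0→8:
  [0→1]: (0.00+35.95)/2 × 1 = 17.975
  [1→5]: (35.95+19.26)/2 × 4 = 110.42
  [5→6.5]: (19.26+13.79)/2 × 1.5 = 24.7875
  [6.5→8]: (13.79+9.87)/2 × 1.5 = 17.745
  Sum = 170.9275 mg/L·hr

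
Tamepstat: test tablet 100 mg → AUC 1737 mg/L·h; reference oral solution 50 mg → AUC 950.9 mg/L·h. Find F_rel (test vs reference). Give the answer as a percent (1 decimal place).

F_rel = 91.3%

F_rel = (AUC_test/D_test) / (AUC_ref/D_ref)
      = (1737/100) / (950.9/50)
      = 17.37 / 19.018 = 0.9133 = 91.33%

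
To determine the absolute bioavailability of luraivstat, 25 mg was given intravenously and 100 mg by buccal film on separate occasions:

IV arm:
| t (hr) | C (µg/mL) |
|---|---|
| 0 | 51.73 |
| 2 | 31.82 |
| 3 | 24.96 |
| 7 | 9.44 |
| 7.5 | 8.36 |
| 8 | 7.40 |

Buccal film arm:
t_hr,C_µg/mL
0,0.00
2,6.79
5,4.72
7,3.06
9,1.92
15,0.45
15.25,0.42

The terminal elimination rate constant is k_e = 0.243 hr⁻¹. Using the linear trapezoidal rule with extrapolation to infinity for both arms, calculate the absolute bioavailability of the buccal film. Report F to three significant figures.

Trapezoidal AUC_0→8 (IV):
  [0→2]: (51.73+31.82)/2 × 2 = 83.55
  [2→3]: (31.82+24.96)/2 × 1 = 28.39
  [3→7]: (24.96+9.44)/2 × 4 = 68.8
  [7→7.5]: (9.44+8.36)/2 × 0.5 = 4.45
  [7.5→8]: (8.36+7.40)/2 × 0.5 = 3.94
  Sum = 189.13 µg/mL·hr
IV tail: 7.40/0.243 = 30.453; AUC_iv,0→∞ = 189.13 + 30.453 = 219.583 µg/mL·hr
Trapezoidal AUC_0→15.25 (buccal film):
  [0→2]: (0.00+6.79)/2 × 2 = 6.79
  [2→5]: (6.79+4.72)/2 × 3 = 17.265
  [5→7]: (4.72+3.06)/2 × 2 = 7.78
  [7→9]: (3.06+1.92)/2 × 2 = 4.98
  [9→15]: (1.92+0.45)/2 × 6 = 7.11
  [15→15.25]: (0.45+0.42)/2 × 0.25 = 0.10875
  Sum = 44.03375 µg/mL·hr
buccal film tail: 0.42/0.243 = 1.728; AUC_ev,0→∞ = 44.03375 + 1.728 = 45.76175 µg/mL·hr
F = (AUC_ev/D_ev)/(AUC_iv/D_iv) = (45.76175/100)/(219.583/25) = 0.4576175/8.78332 = 0.0521

F = 0.0521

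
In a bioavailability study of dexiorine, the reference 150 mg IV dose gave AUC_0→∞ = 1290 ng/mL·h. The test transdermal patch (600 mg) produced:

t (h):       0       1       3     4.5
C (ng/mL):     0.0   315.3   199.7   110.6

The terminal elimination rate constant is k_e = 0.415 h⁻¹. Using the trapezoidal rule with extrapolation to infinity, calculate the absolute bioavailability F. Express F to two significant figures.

F = 0.23

Trapezoidal AUC_0→4.5 (transdermal patch):
  [0→1]: (0.0+315.3)/2 × 1 = 157.65
  [1→3]: (315.3+199.7)/2 × 2 = 515.0
  [3→4.5]: (199.7+110.6)/2 × 1.5 = 232.725
  Sum = 905.375 ng/mL·h
Tail: C_last/k_e = 110.6/0.415 = 266.506
AUC_0→∞ (transdermal patch) = 905.375 + 266.506 = 1171.881 ng/mL·h
F = (AUC_ev/D_ev)/(AUC_iv/D_iv) = (1171.881/600)/(1290/150) = 1.953135/8.6 = 0.2271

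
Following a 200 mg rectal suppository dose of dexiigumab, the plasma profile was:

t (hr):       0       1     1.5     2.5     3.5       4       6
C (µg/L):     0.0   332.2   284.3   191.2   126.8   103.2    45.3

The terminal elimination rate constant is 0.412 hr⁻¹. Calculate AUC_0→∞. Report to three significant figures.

AUC = 1030 µg/L·hr

Trapezoidal AUC_0→6:
  [0→1]: (0.0+332.2)/2 × 1 = 166.1
  [1→1.5]: (332.2+284.3)/2 × 0.5 = 154.125
  [1.5→2.5]: (284.3+191.2)/2 × 1 = 237.75
  [2.5→3.5]: (191.2+126.8)/2 × 1 = 159.0
  [3.5→4]: (126.8+103.2)/2 × 0.5 = 57.5
  [4→6]: (103.2+45.3)/2 × 2 = 148.5
  Sum = 922.975 µg/L·hr
Extrapolated tail: C_last / k_e = 45.3 / 0.412 = 109.951
AUC_0→∞ = 922.975 + 109.951 = 1032.926 µg/L·hr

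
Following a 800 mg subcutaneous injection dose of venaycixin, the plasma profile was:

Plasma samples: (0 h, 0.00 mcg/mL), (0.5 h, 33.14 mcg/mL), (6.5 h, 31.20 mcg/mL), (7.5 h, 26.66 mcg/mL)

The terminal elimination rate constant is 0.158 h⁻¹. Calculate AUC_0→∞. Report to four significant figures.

Trapezoidal AUC_0→7.5:
  [0→0.5]: (0.00+33.14)/2 × 0.5 = 8.285
  [0.5→6.5]: (33.14+31.20)/2 × 6 = 193.02
  [6.5→7.5]: (31.20+26.66)/2 × 1 = 28.93
  Sum = 230.235 mcg/mL·h
Extrapolated tail: C_last / k_e = 26.66 / 0.158 = 168.734
AUC_0→∞ = 230.235 + 168.734 = 398.969 mcg/mL·h

AUC = 399.0 mcg/mL·h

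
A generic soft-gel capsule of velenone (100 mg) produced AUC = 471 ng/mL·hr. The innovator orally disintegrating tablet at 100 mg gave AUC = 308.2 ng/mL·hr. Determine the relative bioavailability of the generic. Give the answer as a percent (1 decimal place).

F_rel = (AUC_test/D_test) / (AUC_ref/D_ref)
      = (471/100) / (308.2/100)
      = 4.71 / 3.082 = 1.5282 = 152.82%

F_rel = 152.8%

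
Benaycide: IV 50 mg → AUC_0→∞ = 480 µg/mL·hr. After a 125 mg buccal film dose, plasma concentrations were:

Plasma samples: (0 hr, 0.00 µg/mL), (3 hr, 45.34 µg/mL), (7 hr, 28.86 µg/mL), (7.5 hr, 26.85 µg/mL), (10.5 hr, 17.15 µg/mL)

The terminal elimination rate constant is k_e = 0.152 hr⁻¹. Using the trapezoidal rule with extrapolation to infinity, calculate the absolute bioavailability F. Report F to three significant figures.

F = 0.341

Trapezoidal AUC_0→10.5 (buccal film):
  [0→3]: (0.00+45.34)/2 × 3 = 68.01
  [3→7]: (45.34+28.86)/2 × 4 = 148.4
  [7→7.5]: (28.86+26.85)/2 × 0.5 = 13.9275
  [7.5→10.5]: (26.85+17.15)/2 × 3 = 66.0
  Sum = 296.3375 µg/mL·hr
Tail: C_last/k_e = 17.15/0.152 = 112.829
AUC_0→∞ (buccal film) = 296.3375 + 112.829 = 409.1665 µg/mL·hr
F = (AUC_ev/D_ev)/(AUC_iv/D_iv) = (409.1665/125)/(480/50) = 3.273332/9.6 = 0.3410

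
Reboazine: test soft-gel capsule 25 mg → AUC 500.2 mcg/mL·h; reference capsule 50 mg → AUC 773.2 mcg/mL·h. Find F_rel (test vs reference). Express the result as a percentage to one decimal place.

F_rel = (AUC_test/D_test) / (AUC_ref/D_ref)
      = (500.2/25) / (773.2/50)
      = 20.008 / 15.464 = 1.2938 = 129.38%

F_rel = 129.4%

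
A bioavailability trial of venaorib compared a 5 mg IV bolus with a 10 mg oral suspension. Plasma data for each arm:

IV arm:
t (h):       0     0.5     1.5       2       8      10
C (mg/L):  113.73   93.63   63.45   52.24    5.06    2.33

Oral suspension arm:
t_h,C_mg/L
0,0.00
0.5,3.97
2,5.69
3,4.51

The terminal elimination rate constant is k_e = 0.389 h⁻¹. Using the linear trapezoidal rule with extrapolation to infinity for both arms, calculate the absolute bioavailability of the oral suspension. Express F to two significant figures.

F = 0.036

Trapezoidal AUC_0→10 (IV):
  [0→0.5]: (113.73+93.63)/2 × 0.5 = 51.84
  [0.5→1.5]: (93.63+63.45)/2 × 1 = 78.54
  [1.5→2]: (63.45+52.24)/2 × 0.5 = 28.9225
  [2→8]: (52.24+5.06)/2 × 6 = 171.9
  [8→10]: (5.06+2.33)/2 × 2 = 7.39
  Sum = 338.5925 mg/L·h
IV tail: 2.33/0.389 = 5.990; AUC_iv,0→∞ = 338.5925 + 5.990 = 344.5825 mg/L·h
Trapezoidal AUC_0→3 (oral suspension):
  [0→0.5]: (0.00+3.97)/2 × 0.5 = 0.9925
  [0.5→2]: (3.97+5.69)/2 × 1.5 = 7.245
  [2→3]: (5.69+4.51)/2 × 1 = 5.1
  Sum = 13.3375 mg/L·h
oral suspension tail: 4.51/0.389 = 11.594; AUC_ev,0→∞ = 13.3375 + 11.594 = 24.9315 mg/L·h
F = (AUC_ev/D_ev)/(AUC_iv/D_iv) = (24.9315/10)/(344.5825/5) = 2.49315/68.9165 = 0.0362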